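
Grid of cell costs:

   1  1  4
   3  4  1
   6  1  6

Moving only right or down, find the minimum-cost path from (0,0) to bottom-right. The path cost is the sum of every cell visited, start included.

13

One optimal route is [0,0]→[0,1]→[0,2]→[1,2]→[2,2].
Its cost is 1 + 1 + 4 + 1 + 6 = 13.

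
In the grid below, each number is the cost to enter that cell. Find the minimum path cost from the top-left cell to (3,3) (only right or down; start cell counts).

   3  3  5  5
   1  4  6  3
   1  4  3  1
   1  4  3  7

One optimal route is (0,0) (1,0) (2,0) (2,1) (2,2) (2,3) (3,3).
Its cost is 3 + 1 + 1 + 4 + 3 + 1 + 7 = 20.

20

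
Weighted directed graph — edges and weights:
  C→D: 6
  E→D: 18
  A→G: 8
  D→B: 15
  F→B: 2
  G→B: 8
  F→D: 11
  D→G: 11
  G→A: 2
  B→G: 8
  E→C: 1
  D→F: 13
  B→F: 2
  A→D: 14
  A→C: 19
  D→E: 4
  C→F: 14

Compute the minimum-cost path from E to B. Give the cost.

A few of the E→B routes:
E→C→D→B: 1 + 6 + 15 = 22
E→C→D→F→B: 1 + 6 + 13 + 2 = 22
E→C→F→B: 1 + 14 + 2 = 17
E→C→D→G→B: 1 + 6 + 11 + 8 = 26
Shortest: 17.

17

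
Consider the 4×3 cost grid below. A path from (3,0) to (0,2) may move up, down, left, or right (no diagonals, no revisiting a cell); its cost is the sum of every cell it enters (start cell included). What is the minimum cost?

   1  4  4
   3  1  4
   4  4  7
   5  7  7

21

Path [3,0] → [2,0] → [1,0] → [0,0] → [0,1] → [0,2]: 5 + 4 + 3 + 1 + 4 + 4 = 21.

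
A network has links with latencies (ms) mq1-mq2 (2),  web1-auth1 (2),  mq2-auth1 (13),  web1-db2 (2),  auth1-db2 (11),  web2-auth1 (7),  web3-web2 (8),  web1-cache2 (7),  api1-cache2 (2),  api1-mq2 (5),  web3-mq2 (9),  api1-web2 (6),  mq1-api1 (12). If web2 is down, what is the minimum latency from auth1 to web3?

Comparing a few candidate routes:
auth1 -> web1 -> cache2 -> api1 -> mq2 -> web3: 2 + 7 + 2 + 5 + 9 = 25
auth1 -> mq2 -> web3: 13 + 9 = 22
auth1 -> web1 -> cache2 -> api1 -> mq1 -> mq2 -> web3: 2 + 7 + 2 + 12 + 2 + 9 = 34
Shortest: 22 ms.

22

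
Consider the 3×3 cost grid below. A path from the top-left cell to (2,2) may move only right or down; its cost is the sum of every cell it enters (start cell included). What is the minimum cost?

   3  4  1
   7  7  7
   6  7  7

Best path: (0,0) (0,1) (0,2) (1,2) (2,2)
Cost: 3 + 4 + 1 + 7 + 7 = 22

22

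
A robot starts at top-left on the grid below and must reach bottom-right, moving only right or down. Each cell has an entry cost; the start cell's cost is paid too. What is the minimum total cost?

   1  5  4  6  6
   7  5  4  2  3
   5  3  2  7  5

24

Path (0,0) → (0,1) → (0,2) → (1,2) → (1,3) → (1,4) → (2,4): 1 + 5 + 4 + 4 + 2 + 3 + 5 = 24.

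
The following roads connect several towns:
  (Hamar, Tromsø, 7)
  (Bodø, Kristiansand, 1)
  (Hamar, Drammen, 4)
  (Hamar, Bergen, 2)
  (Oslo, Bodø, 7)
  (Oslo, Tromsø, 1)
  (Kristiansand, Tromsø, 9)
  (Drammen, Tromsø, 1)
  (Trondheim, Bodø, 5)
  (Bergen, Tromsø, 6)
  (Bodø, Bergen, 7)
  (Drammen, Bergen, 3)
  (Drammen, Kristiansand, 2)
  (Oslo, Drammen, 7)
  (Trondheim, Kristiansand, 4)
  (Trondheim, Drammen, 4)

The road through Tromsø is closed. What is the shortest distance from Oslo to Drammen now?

7

Checking several routes:
Oslo - Bodø - Kristiansand - Drammen: 7 + 1 + 2 = 10
Oslo - Drammen: 7
Oslo - Bodø - Trondheim - Drammen: 7 + 5 + 4 = 16
Oslo - Bodø - Kristiansand - Trondheim - Drammen: 7 + 1 + 4 + 4 = 16
Best route has total 7.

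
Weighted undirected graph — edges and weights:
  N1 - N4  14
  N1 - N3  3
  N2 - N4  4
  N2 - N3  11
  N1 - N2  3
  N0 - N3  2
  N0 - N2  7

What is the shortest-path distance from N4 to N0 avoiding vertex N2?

19

Paths from N4 to N0 avoiding N2:
N4 - N1 - N3 - N0: 14 + 3 + 2 = 19
The minimum is 19.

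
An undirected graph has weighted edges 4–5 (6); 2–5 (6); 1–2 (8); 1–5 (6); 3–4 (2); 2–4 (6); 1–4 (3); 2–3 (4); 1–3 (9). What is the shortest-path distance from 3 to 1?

Some routes from 3 to 1:
3 -> 2 -> 1: 4 + 8 = 12
3 -> 2 -> 4 -> 1: 4 + 6 + 3 = 13
3 -> 1: 9
3 -> 4 -> 5 -> 1: 2 + 6 + 6 = 14
3 -> 4 -> 1: 2 + 3 = 5
Shortest: 5.

5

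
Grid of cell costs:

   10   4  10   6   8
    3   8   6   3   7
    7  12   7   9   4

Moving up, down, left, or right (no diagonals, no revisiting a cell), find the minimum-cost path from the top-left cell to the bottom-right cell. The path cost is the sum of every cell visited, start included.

41

Path (0,0) → (1,0) → (1,1) → (1,2) → (1,3) → (1,4) → (2,4): 10 + 3 + 8 + 6 + 3 + 7 + 4 = 41.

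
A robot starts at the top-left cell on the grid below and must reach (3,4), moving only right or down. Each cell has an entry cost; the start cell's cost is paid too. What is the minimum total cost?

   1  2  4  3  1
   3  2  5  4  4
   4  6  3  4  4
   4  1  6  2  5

Best path: r0c0→r0c1→r0c2→r0c3→r0c4→r1c4→r2c4→r3c4
Cost: 1 + 2 + 4 + 3 + 1 + 4 + 4 + 5 = 24

24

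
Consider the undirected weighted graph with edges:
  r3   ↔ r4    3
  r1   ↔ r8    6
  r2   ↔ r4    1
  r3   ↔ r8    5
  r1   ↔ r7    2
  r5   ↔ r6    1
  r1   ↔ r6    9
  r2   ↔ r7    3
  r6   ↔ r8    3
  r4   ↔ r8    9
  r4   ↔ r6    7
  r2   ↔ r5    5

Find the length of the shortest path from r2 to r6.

Checking several routes:
r2 → r5 → r6: 5 + 1 = 6
r2 → r4 → r6: 1 + 7 = 8
r2 → r4 → r3 → r8 → r6: 1 + 3 + 5 + 3 = 12
Best route has total 6.

6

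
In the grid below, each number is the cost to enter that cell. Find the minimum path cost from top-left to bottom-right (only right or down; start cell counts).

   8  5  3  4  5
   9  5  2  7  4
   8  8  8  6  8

One optimal route is r0c0 r0c1 r0c2 r0c3 r0c4 r1c4 r2c4.
Its cost is 8 + 5 + 3 + 4 + 5 + 4 + 8 = 37.

37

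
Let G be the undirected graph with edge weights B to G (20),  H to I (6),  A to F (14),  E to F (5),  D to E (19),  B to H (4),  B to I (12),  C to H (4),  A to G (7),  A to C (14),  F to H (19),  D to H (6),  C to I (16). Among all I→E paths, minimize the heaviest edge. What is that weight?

14

Checking several routes:
I → B → H → D → E: max(12, 4, 6, 19) = 19
I → H → C → A → F → E: max(6, 4, 14, 14, 5) = 14
I → B → H → C → A → F → E: max(12, 4, 4, 14, 14, 5) = 14
I → C → A → F → E: max(16, 14, 14, 5) = 16
The minimum achievable maximum is 14.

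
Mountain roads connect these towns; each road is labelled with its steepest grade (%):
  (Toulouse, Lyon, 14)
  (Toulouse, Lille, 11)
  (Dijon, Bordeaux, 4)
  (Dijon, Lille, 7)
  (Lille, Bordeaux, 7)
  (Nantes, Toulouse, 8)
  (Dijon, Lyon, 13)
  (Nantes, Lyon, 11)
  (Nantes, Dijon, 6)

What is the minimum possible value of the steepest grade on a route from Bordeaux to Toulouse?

A few of the Bordeaux→Toulouse routes:
Bordeaux - Lille - Dijon - Nantes - Toulouse: max(7, 7, 6, 8) = 8
Bordeaux - Lille - Toulouse: max(7, 11) = 11
Bordeaux - Dijon - Nantes - Toulouse: max(4, 6, 8) = 8
Bordeaux - Lille - Dijon - Lyon - Nantes - Toulouse: max(7, 7, 13, 11, 8) = 13
Bordeaux - Dijon - Lyon - Nantes - Toulouse: max(4, 13, 11, 8) = 13
Bordeaux - Dijon - Lille - Toulouse: max(4, 7, 11) = 11
The minimum achievable maximum is 8%.

8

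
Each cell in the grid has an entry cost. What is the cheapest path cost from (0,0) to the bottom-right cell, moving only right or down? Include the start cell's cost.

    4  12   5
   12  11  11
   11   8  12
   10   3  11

Best path: (0,0) -> (0,1) -> (1,1) -> (2,1) -> (3,1) -> (3,2)
Cost: 4 + 12 + 11 + 8 + 3 + 11 = 49

49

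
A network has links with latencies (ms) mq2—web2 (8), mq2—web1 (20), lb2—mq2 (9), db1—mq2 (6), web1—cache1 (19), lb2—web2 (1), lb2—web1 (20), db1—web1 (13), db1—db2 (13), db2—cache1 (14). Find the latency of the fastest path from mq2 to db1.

6

Some routes from mq2 to db1:
mq2→lb2→web1→db1: 9 + 20 + 13 = 42
mq2→db1: 6
mq2→web1→cache1→db2→db1: 20 + 19 + 14 + 13 = 66
mq2→lb2→web1→cache1→db2→db1: 9 + 20 + 19 + 14 + 13 = 75
mq2→web1→db1: 20 + 13 = 33
mq2→web2→lb2→web1→db1: 8 + 1 + 20 + 13 = 42
The minimum is 6 ms.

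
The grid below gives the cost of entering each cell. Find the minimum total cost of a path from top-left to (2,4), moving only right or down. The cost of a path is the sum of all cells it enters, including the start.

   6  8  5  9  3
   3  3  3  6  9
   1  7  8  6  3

30

Path [0,0] -> [1,0] -> [1,1] -> [1,2] -> [1,3] -> [2,3] -> [2,4]: 6 + 3 + 3 + 3 + 6 + 6 + 3 = 30.
For comparison, the top-then-right route costs 43.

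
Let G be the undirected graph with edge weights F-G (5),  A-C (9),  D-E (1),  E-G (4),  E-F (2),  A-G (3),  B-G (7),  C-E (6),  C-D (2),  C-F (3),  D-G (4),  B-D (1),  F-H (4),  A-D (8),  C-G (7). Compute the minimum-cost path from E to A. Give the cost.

7

A few of the E→A routes:
E→D→G→A: 1 + 4 + 3 = 8
E→D→A: 1 + 8 = 9
E→D→B→G→A: 1 + 1 + 7 + 3 = 12
E→G→A: 4 + 3 = 7
E→F→G→A: 2 + 5 + 3 = 10
Best route has total 7.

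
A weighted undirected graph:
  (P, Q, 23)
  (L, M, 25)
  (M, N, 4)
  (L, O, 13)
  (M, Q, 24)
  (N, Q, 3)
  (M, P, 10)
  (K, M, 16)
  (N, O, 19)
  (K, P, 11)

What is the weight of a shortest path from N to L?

A few of the N→L routes:
N-Q-P-M-L: 3 + 23 + 10 + 25 = 61
N-M-L: 4 + 25 = 29
N-O-L: 19 + 13 = 32
N-Q-M-L: 3 + 24 + 25 = 52
Best route has total 29.

29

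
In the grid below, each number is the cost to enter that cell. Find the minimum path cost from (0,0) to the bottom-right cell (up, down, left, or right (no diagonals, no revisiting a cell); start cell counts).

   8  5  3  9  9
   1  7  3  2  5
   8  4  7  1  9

Cheapest: (0,0) → (0,1) → (0,2) → (1,2) → (1,3) → (2,3) → (2,4)
  8 + 5 + 3 + 3 + 2 + 1 + 9 = 31

31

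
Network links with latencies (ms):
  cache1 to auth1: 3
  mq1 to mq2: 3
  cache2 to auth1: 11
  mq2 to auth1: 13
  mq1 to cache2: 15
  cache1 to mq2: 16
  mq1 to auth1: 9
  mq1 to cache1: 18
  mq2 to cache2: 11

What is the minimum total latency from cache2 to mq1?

14

A few of the cache2→mq1 routes:
cache2-mq1: 15
cache2-auth1-mq1: 11 + 9 = 20
cache2-mq2-mq1: 11 + 3 = 14
Shortest: 14 ms.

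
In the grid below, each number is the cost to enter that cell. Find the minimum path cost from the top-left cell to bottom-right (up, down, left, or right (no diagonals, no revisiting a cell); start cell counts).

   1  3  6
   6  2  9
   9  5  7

18

Path [0,0] → [0,1] → [1,1] → [2,1] → [2,2]: 1 + 3 + 2 + 5 + 7 = 18.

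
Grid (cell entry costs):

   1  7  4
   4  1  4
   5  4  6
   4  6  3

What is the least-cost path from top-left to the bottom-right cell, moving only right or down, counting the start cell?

19

Cheapest: [0,0]→[1,0]→[1,1]→[1,2]→[2,2]→[3,2]
  1 + 4 + 1 + 4 + 6 + 3 = 19
(Top row then right column would cost 25.)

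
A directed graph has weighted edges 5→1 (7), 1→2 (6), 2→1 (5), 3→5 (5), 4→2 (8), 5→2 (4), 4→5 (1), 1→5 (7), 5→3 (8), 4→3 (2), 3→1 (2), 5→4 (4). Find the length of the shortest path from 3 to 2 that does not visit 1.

Routes from 3 to 2 avoiding 1:
3→5→2: 5 + 4 = 9
3→5→4→2: 5 + 4 + 8 = 17
Shortest: 9.

9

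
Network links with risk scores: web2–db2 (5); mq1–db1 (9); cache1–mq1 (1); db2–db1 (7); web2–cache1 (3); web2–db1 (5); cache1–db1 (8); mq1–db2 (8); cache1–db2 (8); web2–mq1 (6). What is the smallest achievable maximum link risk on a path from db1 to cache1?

5

Comparing a few candidate routes:
db1-web2-cache1: max(5, 3) = 5
db1-db2-web2-mq1-cache1: max(7, 5, 6, 1) = 7
db1-cache1: max(8) = 8
db1-db2-web2-cache1: max(7, 5, 3) = 7
db1-web2-mq1-db2-cache1: max(5, 6, 8, 8) = 8
db1-web2-mq1-cache1: max(5, 6, 1) = 6
The minimum achievable maximum is 5.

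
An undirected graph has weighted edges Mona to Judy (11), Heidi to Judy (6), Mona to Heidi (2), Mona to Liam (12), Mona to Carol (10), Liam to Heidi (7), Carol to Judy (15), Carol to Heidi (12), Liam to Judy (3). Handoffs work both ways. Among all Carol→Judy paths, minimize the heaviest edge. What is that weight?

Some routes from Carol to Judy:
Carol - Mona - Heidi - Liam - Judy: max(10, 2, 7, 3) = 10
Carol - Mona - Heidi - Judy: max(10, 2, 6) = 10
Carol - Mona - Judy: max(10, 11) = 11
Carol - Mona - Liam - Heidi - Judy: max(10, 12, 7, 6) = 12
The minimum achievable maximum is 10.

10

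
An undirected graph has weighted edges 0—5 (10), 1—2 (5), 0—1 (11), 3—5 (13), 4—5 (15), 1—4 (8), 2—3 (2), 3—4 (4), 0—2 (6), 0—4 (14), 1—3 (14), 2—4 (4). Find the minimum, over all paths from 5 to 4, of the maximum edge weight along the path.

Checking several routes:
5→0→2→1→4: max(10, 6, 5, 8) = 10
5→0→2→3→4: max(10, 6, 2, 4) = 10
5→0→2→4: max(10, 6, 4) = 10
The minimum achievable maximum is 10.

10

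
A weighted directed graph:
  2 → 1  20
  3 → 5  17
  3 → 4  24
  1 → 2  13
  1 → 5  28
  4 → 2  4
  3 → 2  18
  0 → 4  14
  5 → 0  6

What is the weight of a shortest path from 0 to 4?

Paths from 0 to 4:
0 -> 4: 14
Shortest: 14.

14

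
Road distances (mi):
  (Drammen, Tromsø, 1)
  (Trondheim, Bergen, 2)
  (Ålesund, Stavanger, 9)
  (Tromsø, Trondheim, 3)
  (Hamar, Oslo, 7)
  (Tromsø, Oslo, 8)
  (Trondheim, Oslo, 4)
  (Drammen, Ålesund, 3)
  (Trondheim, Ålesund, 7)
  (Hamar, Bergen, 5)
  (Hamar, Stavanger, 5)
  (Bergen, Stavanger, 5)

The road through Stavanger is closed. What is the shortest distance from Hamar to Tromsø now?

10

Routes from Hamar to Tromsø avoiding Stavanger:
Hamar → Bergen → Trondheim → Ålesund → Drammen → Tromsø: 5 + 2 + 7 + 3 + 1 = 18
Hamar → Bergen → Trondheim → Tromsø: 5 + 2 + 3 = 10
Hamar → Bergen → Trondheim → Oslo → Tromsø: 5 + 2 + 4 + 8 = 19
Hamar → Oslo → Trondheim → Ålesund → Drammen → Tromsø: 7 + 4 + 7 + 3 + 1 = 22
Hamar → Oslo → Tromsø: 7 + 8 = 15
Hamar → Oslo → Trondheim → Tromsø: 7 + 4 + 3 = 14
Best route has total 10 mi.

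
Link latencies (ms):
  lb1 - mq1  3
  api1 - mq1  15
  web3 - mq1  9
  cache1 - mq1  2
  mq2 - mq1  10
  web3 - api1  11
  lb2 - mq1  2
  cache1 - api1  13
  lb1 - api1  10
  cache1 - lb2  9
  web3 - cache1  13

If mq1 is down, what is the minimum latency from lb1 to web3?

Routes from lb1 to web3 avoiding mq1:
lb1 → api1 → cache1 → web3: 10 + 13 + 13 = 36
lb1 → api1 → web3: 10 + 11 = 21
Shortest: 21 ms.

21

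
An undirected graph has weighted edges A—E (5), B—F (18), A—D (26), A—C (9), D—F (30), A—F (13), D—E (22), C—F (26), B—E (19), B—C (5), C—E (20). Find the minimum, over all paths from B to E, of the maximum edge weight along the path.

Comparing a few candidate routes:
B-C-A-E: max(5, 9, 5) = 9
B-F-A-E: max(18, 13, 5) = 18
B-E: max(19) = 19
Best route has worst link 9.

9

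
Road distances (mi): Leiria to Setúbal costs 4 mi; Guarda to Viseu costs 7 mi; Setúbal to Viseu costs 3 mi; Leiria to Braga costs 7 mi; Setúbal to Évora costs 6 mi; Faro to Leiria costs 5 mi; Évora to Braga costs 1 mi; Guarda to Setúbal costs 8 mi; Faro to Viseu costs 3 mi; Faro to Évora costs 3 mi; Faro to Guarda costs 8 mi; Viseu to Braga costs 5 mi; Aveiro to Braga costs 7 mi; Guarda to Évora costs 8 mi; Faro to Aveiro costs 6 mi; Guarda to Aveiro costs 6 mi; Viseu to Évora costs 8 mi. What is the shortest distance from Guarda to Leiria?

A few of the Guarda→Leiria routes:
Guarda-Setúbal-Leiria: 8 + 4 = 12
Guarda-Viseu-Setúbal-Leiria: 7 + 3 + 4 = 14
Guarda-Évora-Braga-Leiria: 8 + 1 + 7 = 16
Guarda-Viseu-Faro-Leiria: 7 + 3 + 5 = 15
Guarda-Faro-Leiria: 8 + 5 = 13
Shortest: 12 mi.

12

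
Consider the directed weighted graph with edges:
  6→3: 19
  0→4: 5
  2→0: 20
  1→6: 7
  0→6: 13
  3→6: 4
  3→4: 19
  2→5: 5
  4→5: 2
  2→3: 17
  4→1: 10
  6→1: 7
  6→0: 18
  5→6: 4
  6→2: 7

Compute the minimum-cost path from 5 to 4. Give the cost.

27

Some routes from 5 to 4:
5-6-2-0-4: 4 + 7 + 20 + 5 = 36
5-6-0-4: 4 + 18 + 5 = 27
5-6-3-4: 4 + 19 + 19 = 42
Best route has total 27.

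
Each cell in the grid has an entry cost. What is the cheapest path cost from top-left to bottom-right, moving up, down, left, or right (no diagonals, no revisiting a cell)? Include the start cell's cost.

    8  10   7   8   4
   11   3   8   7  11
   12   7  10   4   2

42

Best path: r0c0→r0c1→r1c1→r1c2→r1c3→r2c3→r2c4
Cost: 8 + 10 + 3 + 8 + 7 + 4 + 2 = 42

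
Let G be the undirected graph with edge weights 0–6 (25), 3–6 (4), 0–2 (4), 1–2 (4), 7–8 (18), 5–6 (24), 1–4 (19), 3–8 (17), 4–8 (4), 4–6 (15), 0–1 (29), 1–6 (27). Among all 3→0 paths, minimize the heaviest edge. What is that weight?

Checking several routes:
3 → 8 → 4 → 1 → 2 → 0: max(17, 4, 19, 4, 4) = 19
3 → 6 → 4 → 1 → 2 → 0: max(4, 15, 19, 4, 4) = 19
3 → 6 → 1 → 2 → 0: max(4, 27, 4, 4) = 27
3 → 6 → 0: max(4, 25) = 25
3 → 8 → 4 → 6 → 0: max(17, 4, 15, 25) = 25
3 → 8 → 4 → 6 → 1 → 2 → 0: max(17, 4, 15, 27, 4, 4) = 27
Best route has worst link 19.

19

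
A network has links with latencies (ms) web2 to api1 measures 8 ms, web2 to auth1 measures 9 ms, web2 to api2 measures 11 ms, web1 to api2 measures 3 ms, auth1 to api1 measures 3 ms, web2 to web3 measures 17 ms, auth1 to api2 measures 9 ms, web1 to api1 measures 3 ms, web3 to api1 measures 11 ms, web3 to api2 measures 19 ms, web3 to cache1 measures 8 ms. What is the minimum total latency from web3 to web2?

A few of the web3→web2 routes:
web3 - api1 - web1 - api2 - web2: 11 + 3 + 3 + 11 = 28
web3 - api1 - web2: 11 + 8 = 19
web3 - api2 - web2: 19 + 11 = 30
web3 - api1 - auth1 - web2: 11 + 3 + 9 = 23
web3 - web2: 17
web3 - api2 - web1 - api1 - web2: 19 + 3 + 3 + 8 = 33
Shortest: 17 ms.

17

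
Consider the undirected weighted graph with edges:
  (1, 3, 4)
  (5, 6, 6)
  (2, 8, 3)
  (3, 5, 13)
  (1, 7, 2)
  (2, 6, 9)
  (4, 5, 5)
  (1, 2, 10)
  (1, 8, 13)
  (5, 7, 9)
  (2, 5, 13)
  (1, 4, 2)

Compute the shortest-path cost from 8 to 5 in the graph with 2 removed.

20

Routes from 8 to 5 avoiding 2:
8-1-7-5: 13 + 2 + 9 = 24
8-1-4-5: 13 + 2 + 5 = 20
8-1-3-5: 13 + 4 + 13 = 30
Shortest: 20.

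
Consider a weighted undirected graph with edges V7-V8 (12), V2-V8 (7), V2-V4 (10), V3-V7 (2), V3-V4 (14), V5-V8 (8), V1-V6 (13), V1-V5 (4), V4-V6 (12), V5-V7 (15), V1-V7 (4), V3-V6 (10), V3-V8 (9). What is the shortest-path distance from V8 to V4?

17

A few of the V8→V4 routes:
V8 -> V7 -> V3 -> V4: 12 + 2 + 14 = 28
V8 -> V7 -> V3 -> V6 -> V4: 12 + 2 + 10 + 12 = 36
V8 -> V5 -> V1 -> V7 -> V3 -> V4: 8 + 4 + 4 + 2 + 14 = 32
V8 -> V3 -> V4: 9 + 14 = 23
V8 -> V2 -> V4: 7 + 10 = 17
V8 -> V3 -> V6 -> V4: 9 + 10 + 12 = 31
Shortest: 17.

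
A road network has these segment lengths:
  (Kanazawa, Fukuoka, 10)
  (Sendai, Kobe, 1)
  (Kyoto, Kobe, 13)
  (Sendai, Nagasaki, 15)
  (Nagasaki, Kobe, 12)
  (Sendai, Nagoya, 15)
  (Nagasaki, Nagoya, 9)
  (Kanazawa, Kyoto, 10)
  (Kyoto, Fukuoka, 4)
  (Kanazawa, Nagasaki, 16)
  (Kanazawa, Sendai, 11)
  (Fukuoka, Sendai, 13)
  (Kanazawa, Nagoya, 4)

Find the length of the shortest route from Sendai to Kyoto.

A few of the Sendai→Kyoto routes:
Sendai - Kanazawa - Kyoto: 11 + 10 = 21
Sendai - Kobe - Kyoto: 1 + 13 = 14
Sendai - Fukuoka - Kyoto: 13 + 4 = 17
Best route has total 14.

14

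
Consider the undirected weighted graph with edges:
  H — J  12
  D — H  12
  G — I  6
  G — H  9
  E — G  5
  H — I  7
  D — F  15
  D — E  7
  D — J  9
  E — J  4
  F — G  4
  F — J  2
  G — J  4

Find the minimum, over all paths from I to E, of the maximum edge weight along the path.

Some routes from I to E:
I -> G -> J -> E: max(6, 4, 4) = 6
I -> G -> F -> J -> E: max(6, 4, 2, 4) = 6
I -> H -> G -> E: max(7, 9, 5) = 9
I -> H -> G -> J -> D -> E: max(7, 9, 4, 9, 7) = 9
I -> H -> G -> J -> E: max(7, 9, 4, 4) = 9
I -> G -> E: max(6, 5) = 6
Smallest bottleneck: 6.

6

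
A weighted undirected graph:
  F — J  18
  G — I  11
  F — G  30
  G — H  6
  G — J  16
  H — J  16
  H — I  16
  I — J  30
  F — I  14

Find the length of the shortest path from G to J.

16

Comparing a few candidate routes:
G - J: 16
G - I - H - J: 11 + 16 + 16 = 43
G - H - J: 6 + 16 = 22
G - I - J: 11 + 30 = 41
Best route has total 16.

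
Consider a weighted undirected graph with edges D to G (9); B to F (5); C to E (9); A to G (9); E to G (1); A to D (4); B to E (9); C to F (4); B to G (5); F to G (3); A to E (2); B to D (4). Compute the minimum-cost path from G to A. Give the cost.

Comparing a few candidate routes:
G -> A: 9
G -> D -> A: 9 + 4 = 13
G -> B -> D -> A: 5 + 4 + 4 = 13
G -> E -> A: 1 + 2 = 3
The minimum is 3.

3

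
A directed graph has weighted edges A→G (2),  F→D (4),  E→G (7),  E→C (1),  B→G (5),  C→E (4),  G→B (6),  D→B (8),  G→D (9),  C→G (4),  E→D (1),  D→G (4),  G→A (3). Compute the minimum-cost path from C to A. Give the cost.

7

Comparing a few candidate routes:
C → E → G → A: 4 + 7 + 3 = 14
C → E → D → G → A: 4 + 1 + 4 + 3 = 12
C → G → A: 4 + 3 = 7
The minimum is 7.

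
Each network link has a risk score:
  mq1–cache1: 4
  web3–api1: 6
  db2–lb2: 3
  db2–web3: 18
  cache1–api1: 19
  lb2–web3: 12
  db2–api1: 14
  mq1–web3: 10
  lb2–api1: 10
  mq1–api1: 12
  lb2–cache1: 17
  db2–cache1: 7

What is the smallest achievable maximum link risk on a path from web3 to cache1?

10

A few of the web3→cache1 routes:
web3 -> api1 -> mq1 -> cache1: max(6, 12, 4) = 12
web3 -> api1 -> lb2 -> db2 -> cache1: max(6, 10, 3, 7) = 10
web3 -> mq1 -> cache1: max(10, 4) = 10
web3 -> mq1 -> api1 -> lb2 -> db2 -> cache1: max(10, 12, 10, 3, 7) = 12
Best route has worst link 10.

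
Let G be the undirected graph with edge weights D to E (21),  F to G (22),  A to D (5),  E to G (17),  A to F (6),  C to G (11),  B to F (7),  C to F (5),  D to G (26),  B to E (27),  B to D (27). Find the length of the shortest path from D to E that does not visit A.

Checking several routes:
D -> B -> E: 27 + 27 = 54
D -> E: 21
D -> G -> E: 26 + 17 = 43
Shortest: 21.

21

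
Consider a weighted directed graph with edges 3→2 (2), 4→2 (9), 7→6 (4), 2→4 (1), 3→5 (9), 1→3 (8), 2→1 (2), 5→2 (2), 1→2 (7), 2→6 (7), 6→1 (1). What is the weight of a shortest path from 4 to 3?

19

Candidate routes:
4-2-1-3: 9 + 2 + 8 = 19
4-2-6-1-3: 9 + 7 + 1 + 8 = 25
Shortest: 19.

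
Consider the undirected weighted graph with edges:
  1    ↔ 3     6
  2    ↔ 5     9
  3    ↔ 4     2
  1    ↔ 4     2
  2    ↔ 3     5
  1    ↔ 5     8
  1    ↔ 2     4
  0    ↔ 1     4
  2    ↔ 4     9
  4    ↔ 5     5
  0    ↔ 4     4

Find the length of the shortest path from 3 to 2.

5

A few of the 3→2 routes:
3→4→0→1→2: 2 + 4 + 4 + 4 = 14
3→1→2: 6 + 4 = 10
3→4→2: 2 + 9 = 11
3→4→1→2: 2 + 2 + 4 = 8
3→2: 5
The minimum is 5.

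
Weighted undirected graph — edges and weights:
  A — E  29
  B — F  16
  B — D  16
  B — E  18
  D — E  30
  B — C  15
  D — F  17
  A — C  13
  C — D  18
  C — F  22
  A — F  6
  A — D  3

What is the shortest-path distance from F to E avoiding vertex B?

A few of the F→E routes:
F → D → E: 17 + 30 = 47
F → A → D → E: 6 + 3 + 30 = 39
F → A → C → D → E: 6 + 13 + 18 + 30 = 67
F → A → E: 6 + 29 = 35
F → C → A → E: 22 + 13 + 29 = 64
F → D → A → E: 17 + 3 + 29 = 49
Shortest: 35.

35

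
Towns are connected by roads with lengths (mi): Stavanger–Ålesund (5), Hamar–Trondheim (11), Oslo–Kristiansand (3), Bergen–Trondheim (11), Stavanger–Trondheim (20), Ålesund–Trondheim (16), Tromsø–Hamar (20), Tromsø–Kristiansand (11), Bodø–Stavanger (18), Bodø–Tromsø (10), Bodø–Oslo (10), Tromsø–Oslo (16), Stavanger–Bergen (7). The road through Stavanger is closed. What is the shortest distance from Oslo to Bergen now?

56

Paths from Oslo to Bergen avoiding Stavanger:
Oslo -> Kristiansand -> Tromsø -> Hamar -> Trondheim -> Bergen: 3 + 11 + 20 + 11 + 11 = 56
Oslo -> Tromsø -> Hamar -> Trondheim -> Bergen: 16 + 20 + 11 + 11 = 58
Oslo -> Bodø -> Tromsø -> Hamar -> Trondheim -> Bergen: 10 + 10 + 20 + 11 + 11 = 62
Best route has total 56 mi.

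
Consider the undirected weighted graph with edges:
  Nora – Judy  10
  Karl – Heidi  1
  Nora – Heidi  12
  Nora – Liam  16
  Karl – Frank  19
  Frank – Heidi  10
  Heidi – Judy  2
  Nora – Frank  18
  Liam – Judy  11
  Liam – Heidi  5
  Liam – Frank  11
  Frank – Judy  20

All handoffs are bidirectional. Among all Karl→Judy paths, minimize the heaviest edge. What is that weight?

Checking several routes:
Karl -> Heidi -> Frank -> Liam -> Judy: max(1, 10, 11, 11) = 11
Karl -> Heidi -> Judy: max(1, 2) = 2
Karl -> Heidi -> Liam -> Judy: max(1, 5, 11) = 11
Karl -> Heidi -> Nora -> Judy: max(1, 12, 10) = 12
Karl -> Heidi -> Nora -> Liam -> Judy: max(1, 12, 16, 11) = 16
Karl -> Heidi -> Frank -> Liam -> Nora -> Judy: max(1, 10, 11, 16, 10) = 16
Best route has worst link 2.

2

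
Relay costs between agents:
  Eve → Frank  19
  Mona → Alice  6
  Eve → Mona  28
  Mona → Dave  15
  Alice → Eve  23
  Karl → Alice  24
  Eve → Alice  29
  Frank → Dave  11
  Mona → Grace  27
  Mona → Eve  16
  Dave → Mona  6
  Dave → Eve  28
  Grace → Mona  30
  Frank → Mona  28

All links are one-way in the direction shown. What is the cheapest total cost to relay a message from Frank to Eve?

Checking several routes:
Frank-Dave-Mona-Eve: 11 + 6 + 16 = 33
Frank-Mona-Eve: 28 + 16 = 44
Frank-Dave-Eve: 11 + 28 = 39
Best route has total 33.

33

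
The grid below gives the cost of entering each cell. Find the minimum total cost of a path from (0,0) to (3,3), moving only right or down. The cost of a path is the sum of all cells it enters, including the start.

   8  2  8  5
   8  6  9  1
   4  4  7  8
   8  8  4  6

37

Path [0,0] [0,1] [1,1] [2,1] [2,2] [3,2] [3,3]: 8 + 2 + 6 + 4 + 7 + 4 + 6 = 37.
(Top row then right column would cost 38.)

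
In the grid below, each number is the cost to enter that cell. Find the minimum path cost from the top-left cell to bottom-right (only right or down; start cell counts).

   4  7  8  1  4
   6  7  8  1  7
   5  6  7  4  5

30

One optimal route is [0,0] -> [0,1] -> [0,2] -> [0,3] -> [1,3] -> [2,3] -> [2,4].
Its cost is 4 + 7 + 8 + 1 + 1 + 4 + 5 = 30.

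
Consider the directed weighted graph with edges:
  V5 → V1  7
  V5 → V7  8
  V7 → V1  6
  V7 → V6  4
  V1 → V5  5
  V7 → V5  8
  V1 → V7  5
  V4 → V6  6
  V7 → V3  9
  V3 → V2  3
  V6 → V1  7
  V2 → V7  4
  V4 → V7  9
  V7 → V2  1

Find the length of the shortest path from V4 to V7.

9

Routes from V4 to V7:
V4-V6-V1-V5-V7: 6 + 7 + 5 + 8 = 26
V4-V7: 9
V4-V6-V1-V7: 6 + 7 + 5 = 18
The minimum is 9.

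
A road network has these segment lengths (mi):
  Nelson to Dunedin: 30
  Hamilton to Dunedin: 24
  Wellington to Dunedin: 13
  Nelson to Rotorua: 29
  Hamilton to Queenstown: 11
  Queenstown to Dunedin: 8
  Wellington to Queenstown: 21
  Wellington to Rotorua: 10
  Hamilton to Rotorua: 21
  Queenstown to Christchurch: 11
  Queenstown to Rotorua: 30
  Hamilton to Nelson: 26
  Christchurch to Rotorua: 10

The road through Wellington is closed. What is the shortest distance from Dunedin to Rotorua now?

A few of the Dunedin→Rotorua routes:
Dunedin → Queenstown → Rotorua: 8 + 30 = 38
Dunedin → Queenstown → Christchurch → Rotorua: 8 + 11 + 10 = 29
Dunedin → Queenstown → Hamilton → Rotorua: 8 + 11 + 21 = 40
The minimum is 29 mi.

29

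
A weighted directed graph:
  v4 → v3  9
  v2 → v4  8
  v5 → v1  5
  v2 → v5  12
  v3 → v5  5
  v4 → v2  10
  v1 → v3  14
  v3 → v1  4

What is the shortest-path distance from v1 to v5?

Candidate routes:
v1 - v3 - v5: 14 + 5 = 19
The minimum is 19.

19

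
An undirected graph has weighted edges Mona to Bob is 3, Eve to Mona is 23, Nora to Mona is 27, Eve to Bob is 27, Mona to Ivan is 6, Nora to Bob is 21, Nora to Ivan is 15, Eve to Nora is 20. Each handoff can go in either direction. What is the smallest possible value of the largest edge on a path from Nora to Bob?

15

A few of the Nora→Bob routes:
Nora → Mona → Bob: max(27, 3) = 27
Nora → Eve → Mona → Bob: max(20, 23, 3) = 23
Nora → Bob: max(21) = 21
Nora → Ivan → Mona → Bob: max(15, 6, 3) = 15
The minimum achievable maximum is 15.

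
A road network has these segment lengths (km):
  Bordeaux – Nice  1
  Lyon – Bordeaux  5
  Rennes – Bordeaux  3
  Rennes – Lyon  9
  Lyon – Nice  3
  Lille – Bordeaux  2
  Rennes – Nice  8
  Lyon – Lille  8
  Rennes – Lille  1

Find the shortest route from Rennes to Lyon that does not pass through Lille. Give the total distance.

Paths from Rennes to Lyon avoiding Lille:
Rennes → Nice → Lyon: 8 + 3 = 11
Rennes → Bordeaux → Nice → Lyon: 3 + 1 + 3 = 7
Rennes → Nice → Bordeaux → Lyon: 8 + 1 + 5 = 14
Rennes → Bordeaux → Lyon: 3 + 5 = 8
Rennes → Lyon: 9
The minimum is 7 km.

7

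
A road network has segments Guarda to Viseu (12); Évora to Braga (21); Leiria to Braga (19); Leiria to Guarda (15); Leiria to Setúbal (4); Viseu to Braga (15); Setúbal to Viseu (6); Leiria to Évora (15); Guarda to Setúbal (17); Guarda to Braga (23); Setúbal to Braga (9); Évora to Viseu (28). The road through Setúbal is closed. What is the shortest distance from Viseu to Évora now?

A few of the Viseu→Évora routes:
Viseu - Braga - Leiria - Évora: 15 + 19 + 15 = 49
Viseu - Guarda - Braga - Évora: 12 + 23 + 21 = 56
Viseu - Guarda - Leiria - Évora: 12 + 15 + 15 = 42
Viseu - Braga - Évora: 15 + 21 = 36
Viseu - Évora: 28
The minimum is 28 mi.

28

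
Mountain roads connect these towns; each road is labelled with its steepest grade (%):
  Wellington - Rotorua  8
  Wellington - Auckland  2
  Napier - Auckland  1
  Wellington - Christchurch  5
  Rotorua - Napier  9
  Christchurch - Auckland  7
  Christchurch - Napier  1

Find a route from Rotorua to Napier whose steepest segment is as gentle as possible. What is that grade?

Candidate routes:
Rotorua→Wellington→Auckland→Napier: max(8, 2, 1) = 8
Rotorua→Napier: max(9) = 9
Rotorua→Wellington→Christchurch→Napier: max(8, 5, 1) = 8
Rotorua→Wellington→Christchurch→Auckland→Napier: max(8, 5, 7, 1) = 8
Rotorua→Wellington→Auckland→Christchurch→Napier: max(8, 2, 7, 1) = 8
Smallest bottleneck: 8%.

8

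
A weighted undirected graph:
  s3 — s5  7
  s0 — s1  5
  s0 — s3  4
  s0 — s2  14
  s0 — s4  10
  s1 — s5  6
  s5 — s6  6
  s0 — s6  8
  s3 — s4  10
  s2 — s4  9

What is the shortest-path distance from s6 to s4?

18

Some routes from s6 to s4:
s6→s0→s3→s4: 8 + 4 + 10 = 22
s6→s5→s1→s0→s4: 6 + 6 + 5 + 10 = 27
s6→s5→s3→s4: 6 + 7 + 10 = 23
s6→s0→s4: 8 + 10 = 18
Best route has total 18.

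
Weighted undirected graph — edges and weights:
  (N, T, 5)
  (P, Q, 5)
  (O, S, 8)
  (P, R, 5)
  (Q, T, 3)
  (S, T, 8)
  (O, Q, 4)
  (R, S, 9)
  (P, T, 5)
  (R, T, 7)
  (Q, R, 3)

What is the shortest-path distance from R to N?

11

A few of the R→N routes:
R - T - N: 7 + 5 = 12
R - P - T - N: 5 + 5 + 5 = 15
R - P - Q - T - N: 5 + 5 + 3 + 5 = 18
R - Q - P - T - N: 3 + 5 + 5 + 5 = 18
R - Q - T - N: 3 + 3 + 5 = 11
The minimum is 11.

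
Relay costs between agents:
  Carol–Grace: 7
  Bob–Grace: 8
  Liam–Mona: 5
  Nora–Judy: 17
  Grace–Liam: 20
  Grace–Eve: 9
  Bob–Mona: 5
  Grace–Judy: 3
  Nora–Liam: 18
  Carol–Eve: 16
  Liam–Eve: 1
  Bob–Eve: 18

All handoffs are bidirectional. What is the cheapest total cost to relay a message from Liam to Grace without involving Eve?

18

Candidate routes:
Liam-Nora-Judy-Grace: 18 + 17 + 3 = 38
Liam-Grace: 20
Liam-Mona-Bob-Grace: 5 + 5 + 8 = 18
Shortest: 18.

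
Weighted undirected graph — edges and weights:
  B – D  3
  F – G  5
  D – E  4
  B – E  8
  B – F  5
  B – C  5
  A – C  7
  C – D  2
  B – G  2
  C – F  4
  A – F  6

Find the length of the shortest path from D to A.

9

Comparing a few candidate routes:
D - C - A: 2 + 7 = 9
D - B - C - F - A: 3 + 5 + 4 + 6 = 18
D - B - C - A: 3 + 5 + 7 = 15
D - B - F - A: 3 + 5 + 6 = 14
D - B - G - F - A: 3 + 2 + 5 + 6 = 16
D - C - F - A: 2 + 4 + 6 = 12
Best route has total 9.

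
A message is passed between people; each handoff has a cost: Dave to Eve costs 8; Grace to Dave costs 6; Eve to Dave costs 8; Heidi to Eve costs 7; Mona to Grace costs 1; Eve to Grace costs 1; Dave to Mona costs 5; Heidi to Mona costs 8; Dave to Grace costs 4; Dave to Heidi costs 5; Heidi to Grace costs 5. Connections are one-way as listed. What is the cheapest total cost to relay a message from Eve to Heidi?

Candidate routes:
Eve → Grace → Dave → Heidi: 1 + 6 + 5 = 12
Eve → Dave → Heidi: 8 + 5 = 13
Shortest: 12.

12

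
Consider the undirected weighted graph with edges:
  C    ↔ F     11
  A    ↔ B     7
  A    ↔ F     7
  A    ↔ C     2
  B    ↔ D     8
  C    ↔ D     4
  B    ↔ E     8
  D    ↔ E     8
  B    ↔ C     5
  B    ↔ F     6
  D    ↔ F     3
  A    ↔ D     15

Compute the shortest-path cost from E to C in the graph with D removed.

13

Paths from E to C avoiding D:
E-B-A-F-C: 8 + 7 + 7 + 11 = 33
E-B-C: 8 + 5 = 13
E-B-F-C: 8 + 6 + 11 = 25
E-B-F-A-C: 8 + 6 + 7 + 2 = 23
E-B-A-C: 8 + 7 + 2 = 17
Best route has total 13.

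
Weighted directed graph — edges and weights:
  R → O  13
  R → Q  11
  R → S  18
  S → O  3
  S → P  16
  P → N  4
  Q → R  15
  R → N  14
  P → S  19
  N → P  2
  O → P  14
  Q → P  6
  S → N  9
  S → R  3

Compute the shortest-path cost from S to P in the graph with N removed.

Candidate routes:
S - R - O - P: 3 + 13 + 14 = 30
S - P: 16
S - R - Q - P: 3 + 11 + 6 = 20
S - O - P: 3 + 14 = 17
Shortest: 16.

16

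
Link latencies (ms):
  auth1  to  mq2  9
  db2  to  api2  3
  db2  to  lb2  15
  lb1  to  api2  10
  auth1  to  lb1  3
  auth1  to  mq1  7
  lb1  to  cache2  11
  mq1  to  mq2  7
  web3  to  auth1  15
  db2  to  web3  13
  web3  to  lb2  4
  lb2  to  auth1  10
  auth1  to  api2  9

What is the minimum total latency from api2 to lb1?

Comparing a few candidate routes:
api2→db2→lb2→auth1→lb1: 3 + 15 + 10 + 3 = 31
api2→auth1→lb1: 9 + 3 = 12
api2→lb1: 10
api2→db2→web3→lb2→auth1→lb1: 3 + 13 + 4 + 10 + 3 = 33
The minimum is 10 ms.

10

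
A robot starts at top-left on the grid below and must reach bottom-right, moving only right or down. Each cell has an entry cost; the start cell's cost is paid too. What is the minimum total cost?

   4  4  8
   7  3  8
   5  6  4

21

Take [0,0] -> [0,1] -> [1,1] -> [2,1] -> [2,2] for a total of 4 + 4 + 3 + 6 + 4 = 21.
For comparison, the top-then-right route costs 28.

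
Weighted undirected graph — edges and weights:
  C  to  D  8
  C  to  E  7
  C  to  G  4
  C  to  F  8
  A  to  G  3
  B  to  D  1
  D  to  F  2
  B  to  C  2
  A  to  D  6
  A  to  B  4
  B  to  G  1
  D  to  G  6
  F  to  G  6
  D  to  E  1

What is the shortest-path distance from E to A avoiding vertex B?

7

Checking several routes:
E -> D -> G -> A: 1 + 6 + 3 = 10
E -> D -> F -> G -> A: 1 + 2 + 6 + 3 = 12
E -> C -> G -> A: 7 + 4 + 3 = 14
E -> D -> A: 1 + 6 = 7
E -> D -> C -> G -> A: 1 + 8 + 4 + 3 = 16
E -> D -> F -> C -> G -> A: 1 + 2 + 8 + 4 + 3 = 18
Best route has total 7.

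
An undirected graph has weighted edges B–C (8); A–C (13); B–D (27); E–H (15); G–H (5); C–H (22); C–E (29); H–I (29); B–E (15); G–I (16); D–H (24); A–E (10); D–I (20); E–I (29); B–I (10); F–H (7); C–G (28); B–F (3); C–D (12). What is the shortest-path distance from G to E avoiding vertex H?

Some routes from G to E avoiding H:
G→I→E: 16 + 29 = 45
G→I→B→E: 16 + 10 + 15 = 41
G→C→B→E: 28 + 8 + 15 = 51
Best route has total 41.

41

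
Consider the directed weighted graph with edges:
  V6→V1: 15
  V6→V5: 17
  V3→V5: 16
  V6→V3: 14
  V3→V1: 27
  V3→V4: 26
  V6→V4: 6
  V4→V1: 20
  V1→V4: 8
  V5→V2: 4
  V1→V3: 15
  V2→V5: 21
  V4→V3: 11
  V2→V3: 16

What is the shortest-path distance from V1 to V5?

31

Candidate routes:
V1→V4→V3→V5: 8 + 11 + 16 = 35
V1→V3→V5: 15 + 16 = 31
Shortest: 31.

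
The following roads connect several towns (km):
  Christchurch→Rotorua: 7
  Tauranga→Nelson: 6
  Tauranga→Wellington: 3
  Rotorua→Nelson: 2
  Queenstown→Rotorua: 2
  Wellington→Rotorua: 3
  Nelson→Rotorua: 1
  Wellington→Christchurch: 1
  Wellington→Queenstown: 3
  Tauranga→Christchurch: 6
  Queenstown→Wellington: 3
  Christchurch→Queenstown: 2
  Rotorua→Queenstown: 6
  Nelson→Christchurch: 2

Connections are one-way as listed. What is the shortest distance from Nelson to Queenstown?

Routes from Nelson to Queenstown:
Nelson → Christchurch → Rotorua → Queenstown: 2 + 7 + 6 = 15
Nelson → Christchurch → Queenstown: 2 + 2 = 4
Nelson → Rotorua → Queenstown: 1 + 6 = 7
The minimum is 4 km.

4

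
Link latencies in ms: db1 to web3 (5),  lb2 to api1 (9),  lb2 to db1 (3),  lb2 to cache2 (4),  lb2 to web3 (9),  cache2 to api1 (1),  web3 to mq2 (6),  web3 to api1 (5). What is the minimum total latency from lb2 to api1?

5

Checking several routes:
lb2 → cache2 → api1: 4 + 1 = 5
lb2 → db1 → web3 → api1: 3 + 5 + 5 = 13
lb2 → api1: 9
Best route has total 5 ms.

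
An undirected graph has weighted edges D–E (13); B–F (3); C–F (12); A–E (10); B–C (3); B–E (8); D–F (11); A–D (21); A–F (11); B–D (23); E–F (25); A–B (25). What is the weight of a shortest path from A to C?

17

Some routes from A to C:
A→F→C: 11 + 12 = 23
A→F→B→C: 11 + 3 + 3 = 17
A→B→C: 25 + 3 = 28
A→D→F→B→C: 21 + 11 + 3 + 3 = 38
A→E→B→F→C: 10 + 8 + 3 + 12 = 33
A→E→B→C: 10 + 8 + 3 = 21
The minimum is 17.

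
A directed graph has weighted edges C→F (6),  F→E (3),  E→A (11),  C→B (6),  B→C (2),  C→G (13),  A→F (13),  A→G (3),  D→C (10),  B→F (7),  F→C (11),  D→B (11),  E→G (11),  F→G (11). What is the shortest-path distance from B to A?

Candidate routes:
B-F-E-A: 7 + 3 + 11 = 21
B-C-F-E-A: 2 + 6 + 3 + 11 = 22
The minimum is 21.

21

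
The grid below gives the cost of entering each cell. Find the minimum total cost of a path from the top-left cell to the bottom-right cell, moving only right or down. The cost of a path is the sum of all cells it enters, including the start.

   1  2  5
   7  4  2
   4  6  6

15

Path [0,0] [0,1] [1,1] [1,2] [2,2]: 1 + 2 + 4 + 2 + 6 = 15.
For comparison, the top-then-right route costs 16.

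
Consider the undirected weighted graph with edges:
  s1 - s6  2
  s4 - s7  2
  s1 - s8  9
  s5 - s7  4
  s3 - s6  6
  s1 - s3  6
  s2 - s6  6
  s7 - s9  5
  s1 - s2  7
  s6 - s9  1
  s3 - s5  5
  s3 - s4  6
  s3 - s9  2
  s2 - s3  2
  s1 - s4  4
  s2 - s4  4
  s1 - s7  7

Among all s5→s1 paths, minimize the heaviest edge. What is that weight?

4

A few of the s5→s1 routes:
s5-s7-s4-s1: max(4, 2, 4) = 4
s5-s3-s9-s7-s4-s1: max(5, 2, 5, 2, 4) = 5
s5-s3-s9-s6-s1: max(5, 2, 1, 2) = 5
s5-s7-s4-s2-s3-s9-s6-s1: max(4, 2, 4, 2, 2, 1, 2) = 4
s5-s3-s2-s4-s7-s9-s6-s1: max(5, 2, 4, 2, 5, 1, 2) = 5
s5-s3-s2-s4-s1: max(5, 2, 4, 4) = 5
Best route has worst link 4.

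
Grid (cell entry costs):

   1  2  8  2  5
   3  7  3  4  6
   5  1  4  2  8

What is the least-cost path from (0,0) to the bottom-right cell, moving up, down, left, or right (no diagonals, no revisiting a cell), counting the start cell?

Best path: r0c0→r1c0→r2c0→r2c1→r2c2→r2c3→r2c4
Cost: 1 + 3 + 5 + 1 + 4 + 2 + 8 = 24

24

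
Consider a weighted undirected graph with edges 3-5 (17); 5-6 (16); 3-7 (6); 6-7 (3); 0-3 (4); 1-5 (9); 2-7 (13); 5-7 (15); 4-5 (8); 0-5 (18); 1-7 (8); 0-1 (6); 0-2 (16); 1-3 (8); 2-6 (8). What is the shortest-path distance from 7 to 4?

A few of the 7→4 routes:
7 → 1 → 5 → 4: 8 + 9 + 8 = 25
7 → 3 → 1 → 5 → 4: 6 + 8 + 9 + 8 = 31
7 → 6 → 5 → 4: 3 + 16 + 8 = 27
7 → 5 → 4: 15 + 8 = 23
The minimum is 23.

23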